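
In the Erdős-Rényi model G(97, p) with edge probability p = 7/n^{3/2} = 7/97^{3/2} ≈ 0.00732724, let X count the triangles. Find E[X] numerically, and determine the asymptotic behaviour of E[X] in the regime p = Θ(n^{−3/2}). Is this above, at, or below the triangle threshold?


Number of potential triangles: C(97, 3) = 147440.
Each occurs with probability p³ ≈ (0.00732724)³ ≈ 3.93388188e-07.
By linearity: E[X] = C(97, 3)·p³ ≈ 147440 · 3.93388188e-07 ≈ 0.058001.
Since α = 3/2 > 1, p = c/n^{3/2} = o(1/n) is below the triangle threshold p ~ 1/n. Asymptotically E[X] ~ (c³/6)·n^{3(1−α)} = (7³/6)·n^{-1.5} → 0, so by Markov's inequality G has no triangles w.h.p.

E[X] ≈ 0.058001; in regime p = Θ(1/n^{3/2}) E[X] tends to 0 (below the triangle threshold p ~ 1/n).


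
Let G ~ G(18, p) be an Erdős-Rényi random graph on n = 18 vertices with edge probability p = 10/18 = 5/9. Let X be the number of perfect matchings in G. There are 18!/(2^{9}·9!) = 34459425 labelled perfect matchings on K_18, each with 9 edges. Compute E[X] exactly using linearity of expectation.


K_18 has 18!/(2^{9}·9!) = 34459425 labelled perfect matchings.
For each such perfect matching H, let X_H = 1 if all 9 edges of H are present in G. Then P[X_H = 1] = p^{9} = (5/9)^{9} = 1953125/387420489.
Summing the indicators: E[X] = Σ_H E[X_H] = 34459425 · p^{9} = 34459425 · 1953125/387420489 = 830908203125/4782969.
Numerically: E[X] ≈ 1.74e+05.

E[X] = 34459425 · (5/9)^{9} = 830908203125/4782969 ≈ 1.74e+05.


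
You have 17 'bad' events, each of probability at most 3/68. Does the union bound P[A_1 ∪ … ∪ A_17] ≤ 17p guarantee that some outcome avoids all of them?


Union bound: P[∪_{i=1}^{17} A_i] ≤ Σ_i P[A_i] ≤ 17·p = 17·(3/68) = 3/4.
Numerically: 3/4 ≈ 0.7500000.
Is 3/4 < 1? YES.
Since P[∪ A_i] ≤ 3/4 < 1, the complement has P[∩ A_i^c] ≥ 1 − 3/4 = 1/4 > 0, so some outcome avoids every A_i.

17·p = 3/4 ≈ 0.7500000; existence CERTIFIED by the union bound.


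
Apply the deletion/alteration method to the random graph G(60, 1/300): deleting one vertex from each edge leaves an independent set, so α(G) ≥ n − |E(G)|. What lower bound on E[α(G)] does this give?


E[|E(G)|] = C(60, 2)·p = 1770 · (1/300) = 59/10.
E[α(G)] ≥ n − E[|E(G)|] = 60 − 59/10 = 541/10.
Numerically: ≈ 54.10000.
(This is only a lower bound; the true E[α(G)] may be larger.)

E[α(G)] ≥ 541/10 ≈ 54.10000.


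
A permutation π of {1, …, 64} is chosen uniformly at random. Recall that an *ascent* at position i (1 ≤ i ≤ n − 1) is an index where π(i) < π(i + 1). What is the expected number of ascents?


Write X = Σ X_I over i = 1, …, 63, with X_I the indicator of one ascent.
There are 63 indicators.
For each fixed i, the pair (π(i), π(i+1)) is a uniformly random ordered pair of distinct values from {1, …, 64}; by symmetry P[π(i) < π(i+1)] = 1/2.
By linearity: E[X] = 63 · (1/2) = (64 − 1) · (1/2) = 63/2 ≈ 31.5000.

E[X] = 63/2 = 31.5000.


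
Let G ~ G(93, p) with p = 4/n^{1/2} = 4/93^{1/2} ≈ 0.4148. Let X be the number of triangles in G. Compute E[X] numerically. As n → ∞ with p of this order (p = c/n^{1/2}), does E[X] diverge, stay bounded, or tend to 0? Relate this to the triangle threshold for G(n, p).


Number of potential triangles: C(93, 3) = 129766.
Each occurs with probability p³ ≈ (0.4148)³ ≈ 7.136012e-02.
By linearity: E[X] = C(93, 3)·p³ ≈ 129766 · 7.136012e-02 ≈ 9260.1169.
Since α = 1/2 < 1, p = c/n^{1/2} ≫ 1/n is above the triangle threshold p ~ 1/n. Asymptotically E[X] ~ (c³/6)·n^{3(1−α)} = (4³/6)·n^{1.5} → ∞; triangles are abundant w.h.p.

E[X] ≈ 9260.1169; in regime p = Θ(1/n^{1/2}) E[X] diverges (above the triangle threshold p ~ 1/n).


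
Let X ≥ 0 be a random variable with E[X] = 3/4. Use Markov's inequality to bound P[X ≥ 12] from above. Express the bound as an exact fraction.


μ = E[X] = 3/4, a = 12.
Markov: P[X ≥ 12] ≤ μ/a = (3/4)/12 = 1/16.
Numerically: ≈ 0.06250.
(Since a = 12 > μ = 0.75000, the bound 1/16 is < 1 and informative.)

P[X ≥ 12] ≤ 1/16 ≈ 0.06250.


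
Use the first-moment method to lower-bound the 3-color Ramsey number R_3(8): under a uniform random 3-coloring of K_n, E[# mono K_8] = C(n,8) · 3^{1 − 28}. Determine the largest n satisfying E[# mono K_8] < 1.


We need C(n, 8) · 3^{1 − 28} < 1, i.e. C(n, 8) < 3^{28 − 1} = 7625597484987.
Check values of n near the boundary:
  n = 154: C(154, 8) = 6521818990995; 6521818990995 < 7625597484987? YES
  n = 155: C(155, 8) = 6876747915675; 6876747915675 < 7625597484987? YES
  n = 156: C(156, 8) = 7248464019225; 7248464019225 < 7625597484987? YES
  n = 157: C(157, 8) = 7637643295425; 7637643295425 < 7625597484987? NO
  n = 158: C(158, 8) = 8044984271181; 8044984271181 < 7625597484987? NO
  n = 159: C(159, 8) = 8471208603429; 8471208603429 < 7625597484987? NO
The largest n with C(n, 8) < 7625597484987 is n = 156 (where E[X] = 805384891025/847288609443 ≈ 0.9505). Hence R_3(8) > 156, i.e. R_3(8) ≥ 157.

Largest n = 156; hence R_3(8) > 156.


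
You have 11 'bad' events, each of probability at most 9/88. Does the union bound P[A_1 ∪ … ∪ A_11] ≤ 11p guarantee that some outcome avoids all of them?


Union bound: P[∪_{i=1}^{11} A_i] ≤ Σ_i P[A_i] ≤ 11·p = 11·(9/88) = 9/8.
Numerically: 9/8 ≈ 1.125000.
Is 9/8 < 1? NO.
Since the bound 9/8 is ≥ 1, the union bound is uninformative here; it does NOT by itself certify existence.

11·p = 9/8 ≈ 1.125000; existence NOT certified by the union bound.


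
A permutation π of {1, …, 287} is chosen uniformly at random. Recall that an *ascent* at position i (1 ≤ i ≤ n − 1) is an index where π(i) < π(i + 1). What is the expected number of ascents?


Write X = Σ X_I over i = 1, …, 286, with X_I the indicator of one ascent.
There are 286 indicators.
For each fixed i, the pair (π(i), π(i+1)) is a uniformly random ordered pair of distinct values from {1, …, 287}; by symmetry P[π(i) < π(i+1)] = 1/2.
By linearity: E[X] = 286 · (1/2) = (287 − 1) · (1/2) = 143 ≈ 143.00000.

E[X] = 143 = 143.00000.


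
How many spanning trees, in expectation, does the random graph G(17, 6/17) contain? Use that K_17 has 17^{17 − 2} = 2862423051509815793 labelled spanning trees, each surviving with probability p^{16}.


K_17 has 17^{17 − 2} = 2862423051509815793 labelled spanning trees.
For each such spanning tree H, let X_H = 1 if all 16 edges of H are present in G. Then P[X_H = 1] = p^{16} = (6/17)^{16} = 2821109907456/48661191875666868481.
Summing the indicators: E[X] = Σ_H E[X_H] = 2862423051509815793 · p^{16} = 2862423051509815793 · 2821109907456/48661191875666868481 = 2821109907456/17.
Numerically: E[X] ≈ 1.66e+11.

E[X] = 2862423051509815793 · (6/17)^{16} = 2821109907456/17 ≈ 1.66e+11.


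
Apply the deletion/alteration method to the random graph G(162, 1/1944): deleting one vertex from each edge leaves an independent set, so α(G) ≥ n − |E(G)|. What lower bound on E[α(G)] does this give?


E[|E(G)|] = C(162, 2)·p = 13041 · (1/1944) = 161/24.
E[α(G)] ≥ n − E[|E(G)|] = 162 − 161/24 = 3727/24.
Numerically: ≈ 155.2917.
(This is only a lower bound; the true E[α(G)] may be larger.)

E[α(G)] ≥ 3727/24 ≈ 155.2917.


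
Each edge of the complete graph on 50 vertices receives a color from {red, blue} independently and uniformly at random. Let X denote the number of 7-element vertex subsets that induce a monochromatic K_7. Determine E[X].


Let X = Σ_S X_S over the C(50, 7) = 99884400 subsets S of size 7, where X_S = 1 if the K_7 on S is monochromatic.
For a fixed S, the K_7 on S has C(7, 2) = 21 edges. P[all 21 edges red] = (1/2)^21, and likewise for blue, so P[monochromatic] = 2·(1/2)^21 = 2^{1 − 21} = 1/1048576.
Summing: E[X] = C(50, 7) · 2^{1 − 21} = 99884400 · 1/1048576 = 6242775/65536.
Numerically: E[X] ≈ 95.2572.

E[X] = C(50,7)·2^(1−C(7,2)) = 6242775/65536 ≈ 95.2572.


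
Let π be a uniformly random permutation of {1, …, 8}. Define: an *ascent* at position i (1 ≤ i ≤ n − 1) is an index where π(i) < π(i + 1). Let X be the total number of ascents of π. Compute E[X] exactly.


Write X = Σ X_I over i = 1, …, 7, with X_I the indicator of one ascent.
There are 7 indicators.
For each fixed i, the pair (π(i), π(i+1)) is a uniformly random ordered pair of distinct values from {1, …, 8}; by symmetry P[π(i) < π(i+1)] = 1/2.
By linearity: E[X] = 7 · (1/2) = (8 − 1) · (1/2) = 7/2 ≈ 3.500000.

E[X] = 7/2 = 3.500000.


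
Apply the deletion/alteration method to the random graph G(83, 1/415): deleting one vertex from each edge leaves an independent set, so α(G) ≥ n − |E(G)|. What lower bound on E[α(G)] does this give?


E[|E(G)|] = C(83, 2)·p = 3403 · (1/415) = 41/5.
E[α(G)] ≥ n − E[|E(G)|] = 83 − 41/5 = 374/5.
Numerically: ≈ 74.800.
(This is only a lower bound; the true E[α(G)] may be larger.)

E[α(G)] ≥ 374/5 ≈ 74.800.


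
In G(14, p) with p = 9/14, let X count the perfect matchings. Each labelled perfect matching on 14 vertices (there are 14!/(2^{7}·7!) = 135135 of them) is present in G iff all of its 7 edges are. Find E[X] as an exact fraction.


K_14 has 14!/(2^{7}·7!) = 135135 labelled perfect matchings.
For each such perfect matching H, let X_H = 1 if all 7 edges of H are present in G. Then P[X_H = 1] = p^{7} = (9/14)^{7} = 4782969/105413504.
Summing the indicators: E[X] = Σ_H E[X_H] = 135135 · p^{7} = 135135 · 4782969/105413504 = 92335216545/15059072.
Numerically: E[X] ≈ 6131.53.

E[X] = 135135 · (9/14)^{7} = 92335216545/15059072 ≈ 6131.53.


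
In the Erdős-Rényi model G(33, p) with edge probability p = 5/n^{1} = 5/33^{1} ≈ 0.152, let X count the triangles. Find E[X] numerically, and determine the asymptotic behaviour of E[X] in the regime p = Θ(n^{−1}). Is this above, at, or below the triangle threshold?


Number of potential triangles: C(33, 3) = 5456.
Each occurs with probability p³ ≈ (0.152)³ ≈ 3.47831e-03.
By linearity: E[X] = C(33, 3)·p³ ≈ 5456 · 3.47831e-03 ≈ 18.978.
Here α = 1, so p = 5/n is exactly at the triangle threshold p ~ 1/n. Asymptotically E[X] → c³/6 = 5³/6 = 125/6 ≈ 20.833, a bounded constant. In this regime the triangle count is asymptotically Poisson(c³/6).

E[X] ≈ 18.978; in regime p = Θ(1/n^{1}) E[X] stays bounded (at the triangle threshold p ~ 1/n).


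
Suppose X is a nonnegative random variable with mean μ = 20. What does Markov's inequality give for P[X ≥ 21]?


μ = E[X] = 20, a = 21.
Markov: P[X ≥ 21] ≤ μ/a = (20)/21 = 20/21.
Numerically: ≈ 0.9524.
(Since a = 21 > μ = 20.0000, the bound 20/21 is < 1 and informative.)

P[X ≥ 21] ≤ 20/21 ≈ 0.9524.


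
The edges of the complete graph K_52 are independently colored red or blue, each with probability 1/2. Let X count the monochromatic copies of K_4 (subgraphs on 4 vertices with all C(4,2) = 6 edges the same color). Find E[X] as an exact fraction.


Let X = Σ_S X_S over the C(52, 4) = 270725 subsets S of size 4, where X_S = 1 if the K_4 on S is monochromatic.
For a fixed S, the K_4 on S has C(4, 2) = 6 edges. P[all 6 edges red] = (1/2)^6, and likewise for blue, so P[monochromatic] = 2·(1/2)^6 = 2^{1 − 6} = 1/32.
Summing: E[X] = C(52, 4) · 2^{1 − 6} = 270725 · 1/32 = 270725/32.
Numerically: E[X] ≈ 8460.15625.

E[X] = C(52,4)·2^(1−C(4,2)) = 270725/32 ≈ 8460.15625.


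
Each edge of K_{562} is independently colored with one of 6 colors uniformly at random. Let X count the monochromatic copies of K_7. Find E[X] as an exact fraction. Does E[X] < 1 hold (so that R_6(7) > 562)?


E[X] = C(562, 7) · 6^{1 − 21} = 3384017972944752 · 6^{−20} = 3384017972944752/3656158440062976.
As a reduced fraction: E[X] = 70500374436349/76169967501312 ≈ 0.9256.
Is E[X] < 1? YES.
Since E[X] < 1, there exists a 6-coloring of K_{562} with no monochromatic K_7; hence R_6(7) > 562.

E[X] = 70500374436349/76169967501312 ≈ 0.9256; E[X] < 1, so R_6(7) > 562.


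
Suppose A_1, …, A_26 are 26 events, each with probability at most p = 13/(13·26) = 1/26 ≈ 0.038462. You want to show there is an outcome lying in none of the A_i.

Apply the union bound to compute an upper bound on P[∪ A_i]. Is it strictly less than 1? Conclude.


Union bound: P[∪_{i=1}^{26} A_i] ≤ Σ_i P[A_i] ≤ 26·p = 26·(1/26) = 1.
Numerically: 1 ≈ 1.000000.
Is 1 < 1? NO.
Since the bound 1 is ≥ 1, the union bound is uninformative here; it does NOT by itself certify existence.

26·p = 1 ≈ 1.000000; existence NOT certified by the union bound.


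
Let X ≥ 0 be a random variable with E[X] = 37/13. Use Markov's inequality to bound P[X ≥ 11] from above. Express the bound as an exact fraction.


μ = E[X] = 37/13, a = 11.
Markov: P[X ≥ 11] ≤ μ/a = (37/13)/11 = 37/143.
Numerically: ≈ 0.258741.
(Since a = 11 > μ = 2.846154, the bound 37/143 is < 1 and informative.)

P[X ≥ 11] ≤ 37/143 ≈ 0.258741.


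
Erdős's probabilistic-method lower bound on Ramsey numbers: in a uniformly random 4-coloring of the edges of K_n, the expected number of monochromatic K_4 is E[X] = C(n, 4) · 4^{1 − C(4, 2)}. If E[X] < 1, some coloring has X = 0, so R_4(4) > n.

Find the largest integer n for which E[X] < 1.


We need C(n, 4) · 4^{1 − 6} < 1, i.e. C(n, 4) < 4^{6 − 1} = 1024.
Check values of n near the boundary:
  n = 13: C(13, 4) = 715; 715 < 1024? YES
  n = 14: C(14, 4) = 1001; 1001 < 1024? YES
  n = 15: C(15, 4) = 1365; 1365 < 1024? NO
  n = 16: C(16, 4) = 1820; 1820 < 1024? NO
The largest n with C(n, 4) < 1024 is n = 14 (where E[X] = 1001/1024 ≈ 0.9775391). Hence R_4(4) > 14, i.e. R_4(4) ≥ 15.

Largest n = 14; hence R_4(4) > 14.


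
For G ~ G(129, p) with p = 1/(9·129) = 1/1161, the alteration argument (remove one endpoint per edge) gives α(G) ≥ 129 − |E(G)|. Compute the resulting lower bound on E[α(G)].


E[|E(G)|] = C(129, 2)·p = 8256 · (1/1161) = 64/9.
E[α(G)] ≥ n − E[|E(G)|] = 129 − 64/9 = 1097/9.
Numerically: ≈ 121.889.
(This is only a lower bound; the true E[α(G)] may be larger.)

E[α(G)] ≥ 1097/9 ≈ 121.889.


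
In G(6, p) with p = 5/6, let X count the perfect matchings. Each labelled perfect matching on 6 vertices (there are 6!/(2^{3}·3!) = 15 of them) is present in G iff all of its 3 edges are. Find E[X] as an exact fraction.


K_6 has 6!/(2^{3}·3!) = 15 labelled perfect matchings.
For each such perfect matching H, let X_H = 1 if all 3 edges of H are present in G. Then P[X_H = 1] = p^{3} = (5/6)^{3} = 125/216.
By linearity: E[X] = Σ_H E[X_H] = 15 · p^{3} = 15 · 125/216 = 625/72.
Numerically: E[X] ≈ 8.68056.

E[X] = 15 · (5/6)^{3} = 625/72 ≈ 8.68056.


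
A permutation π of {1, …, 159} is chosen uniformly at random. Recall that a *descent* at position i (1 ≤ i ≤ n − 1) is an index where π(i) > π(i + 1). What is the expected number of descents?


Write X = Σ X_I over i = 1, …, 158, with X_I the indicator of one descent.
There are 158 indicators.
For each fixed i, the pair (π(i), π(i+1)) is a uniformly random ordered pair of distinct values from {1, …, 159}; by symmetry P[π(i) > π(i+1)] = 1/2.
By linearity: E[X] = 158 · (1/2) = (159 − 1) · (1/2) = 79 ≈ 79.000.

E[X] = 79 = 79.000.


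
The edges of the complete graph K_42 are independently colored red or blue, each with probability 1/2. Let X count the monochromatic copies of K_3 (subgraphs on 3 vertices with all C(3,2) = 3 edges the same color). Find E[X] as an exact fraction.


Let X = Σ_S X_S over the C(42, 3) = 11480 subsets S of size 3, where X_S = 1 if the K_3 on S is monochromatic.
For a fixed S, the K_3 on S has C(3, 2) = 3 edges. P[all 3 edges red] = (1/2)^3, and likewise for blue, so P[monochromatic] = 2·(1/2)^3 = 2^{1 − 3} = 1/4.
Summing: E[X] = C(42, 3) · 2^{1 − 3} = 11480 · 1/4 = 2870.
Numerically: E[X] ≈ 2870.00000.

E[X] = C(42,3)·2^(1−C(3,2)) = 2870 ≈ 2870.00000.


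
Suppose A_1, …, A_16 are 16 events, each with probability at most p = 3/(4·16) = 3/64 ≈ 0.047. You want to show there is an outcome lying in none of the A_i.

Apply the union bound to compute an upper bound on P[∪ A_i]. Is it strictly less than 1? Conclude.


Union bound: P[∪_{i=1}^{16} A_i] ≤ Σ_i P[A_i] ≤ 16·p = 16·(3/64) = 3/4.
Numerically: 3/4 ≈ 0.750.
Is 3/4 < 1? YES.
Since P[∪ A_i] ≤ 3/4 < 1, the complement has P[∩ A_i^c] ≥ 1 − 3/4 = 1/4 > 0, so some outcome avoids every A_i.

16·p = 3/4 ≈ 0.750; existence CERTIFIED by the union bound.


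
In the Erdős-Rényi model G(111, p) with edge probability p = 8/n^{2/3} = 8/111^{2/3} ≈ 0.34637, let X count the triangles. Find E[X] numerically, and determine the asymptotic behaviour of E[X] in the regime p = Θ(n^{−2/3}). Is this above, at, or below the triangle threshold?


Number of potential triangles: C(111, 3) = 221815.
Each occurs with probability p³ ≈ (0.34637)³ ≈ 4.1555069e-02.
By linearity: E[X] = C(111, 3)·p³ ≈ 221815 · 4.1555069e-02 ≈ 9217.53754.
Since α = 2/3 < 1, p = c/n^{2/3} ≫ 1/n is above the triangle threshold p ~ 1/n. Asymptotically E[X] ~ (c³/6)·n^{3(1−α)} = (8³/6)·n^{1} → ∞; triangles are abundant w.h.p.

E[X] ≈ 9217.53754; in regime p = Θ(1/n^{2/3}) E[X] diverges (above the triangle threshold p ~ 1/n).


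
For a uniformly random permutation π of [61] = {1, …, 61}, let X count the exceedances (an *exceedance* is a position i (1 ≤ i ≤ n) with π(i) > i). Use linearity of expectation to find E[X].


Write X = Σ_{i=1}^{61} X_i, where X_i = 1_{π(i) > i}.
For each fixed i, π(i) is uniform over {1, …, 61} (marginal of a uniform permutation), so P[π(i) > i] = (n − i)/n. Summing: Σ_{i=1}^{61} (n − i)/n = (0 + 1 + … + 60)/61 = 61(61 − 1)/(2·61) = (61 − 1)/2.
Hence E[X] = Σ_{i=1}^{61} (61 − i)/61 = 30 ≈ 30.0000.

E[X] = 30 = 30.0000.


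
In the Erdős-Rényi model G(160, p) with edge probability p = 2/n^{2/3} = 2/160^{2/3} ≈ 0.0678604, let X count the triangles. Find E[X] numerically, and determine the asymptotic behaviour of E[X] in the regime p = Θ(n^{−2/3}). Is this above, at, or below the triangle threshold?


Number of potential triangles: C(160, 3) = 669920.
Each occurs with probability p³ ≈ (0.0678604)³ ≈ 3.12500000e-04.
By linearity: E[X] = C(160, 3)·p³ ≈ 669920 · 3.12500000e-04 ≈ 209.350000.
Since α = 2/3 < 1, p = c/n^{2/3} ≫ 1/n is above the triangle threshold p ~ 1/n. Asymptotically E[X] ~ (c³/6)·n^{3(1−α)} = (2³/6)·n^{1} → ∞; triangles are abundant w.h.p.

E[X] ≈ 209.350000; in regime p = Θ(1/n^{2/3}) E[X] diverges (above the triangle threshold p ~ 1/n).


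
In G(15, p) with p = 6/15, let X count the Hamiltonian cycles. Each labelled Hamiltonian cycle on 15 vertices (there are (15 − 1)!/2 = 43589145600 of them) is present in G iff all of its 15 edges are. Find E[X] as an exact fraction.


K_15 has (15 − 1)!/2 = 43589145600 labelled Hamiltonian cycles.
For each such Hamiltonian cycle H, let X_H = 1 if all 15 edges of H are present in G. Then P[X_H = 1] = p^{15} = (2/5)^{15} = 32768/30517578125.
By linearity: E[X] = Σ_H E[X_H] = 43589145600 · p^{15} = 43589145600 · 32768/30517578125 = 57133164920832/1220703125.
Numerically: E[X] ≈ 4.68e+04.

E[X] = 43589145600 · (2/5)^{15} = 57133164920832/1220703125 ≈ 4.68e+04.


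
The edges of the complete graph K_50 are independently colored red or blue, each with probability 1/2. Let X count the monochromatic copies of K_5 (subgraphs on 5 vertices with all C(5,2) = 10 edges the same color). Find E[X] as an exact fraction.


Let X = Σ_S X_S over the C(50, 5) = 2118760 subsets S of size 5, where X_S = 1 if the K_5 on S is monochromatic.
For a fixed S, the K_5 on S has C(5, 2) = 10 edges. P[all 10 edges red] = (1/2)^10, and likewise for blue, so P[monochromatic] = 2·(1/2)^10 = 2^{1 − 10} = 1/512.
By linearity: E[X] = C(50, 5) · 2^{1 − 10} = 2118760 · 1/512 = 264845/64.
Numerically: E[X] ≈ 4138.2031.

E[X] = C(50,5)·2^(1−C(5,2)) = 264845/64 ≈ 4138.2031.


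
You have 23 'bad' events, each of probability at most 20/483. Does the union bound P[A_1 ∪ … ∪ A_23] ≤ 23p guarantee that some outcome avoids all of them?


Union bound: P[∪_{i=1}^{23} A_i] ≤ Σ_i P[A_i] ≤ 23·p = 23·(20/483) = 20/21.
Numerically: 20/21 ≈ 0.952.
Is 20/21 < 1? YES.
Since P[∪ A_i] ≤ 20/21 < 1, the complement has P[∩ A_i^c] ≥ 1 − 20/21 = 1/21 > 0, so some outcome avoids every A_i.

23·p = 20/21 ≈ 0.952; existence CERTIFIED by the union bound.


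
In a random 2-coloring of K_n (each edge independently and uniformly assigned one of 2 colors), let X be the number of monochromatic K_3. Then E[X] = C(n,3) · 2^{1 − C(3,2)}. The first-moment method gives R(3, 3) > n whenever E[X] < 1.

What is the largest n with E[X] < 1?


We need C(n, 3) · 2^{1 − 3} < 1, i.e. C(n, 3) < 2^{3 − 1} = 4.
Check values of n near the boundary:
  n = 3: C(3, 3) = 1; 1 < 4? YES
  n = 4: C(4, 3) = 4; 4 < 4? NO
  n = 5: C(5, 3) = 10; 10 < 4? NO
The largest n with C(n, 3) < 4 is n = 3 (where E[X] = 1/4 ≈ 0.250). Hence R(3, 3) > 3, i.e. R(3, 3) ≥ 4.

Largest n = 3; hence R(3, 3) > 3.


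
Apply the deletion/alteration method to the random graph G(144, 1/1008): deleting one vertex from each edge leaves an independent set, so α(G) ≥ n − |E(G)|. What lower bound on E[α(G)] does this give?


E[|E(G)|] = C(144, 2)·p = 10296 · (1/1008) = 143/14.
E[α(G)] ≥ n − E[|E(G)|] = 144 − 143/14 = 1873/14.
Numerically: ≈ 133.7857.
(This is only a lower bound; the true E[α(G)] may be larger.)

E[α(G)] ≥ 1873/14 ≈ 133.7857.


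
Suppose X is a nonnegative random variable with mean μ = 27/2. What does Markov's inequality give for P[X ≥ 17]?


μ = E[X] = 27/2, a = 17.
Markov: P[X ≥ 17] ≤ μ/a = (27/2)/17 = 27/34.
Numerically: ≈ 0.7941.
(Since a = 17 > μ = 13.5000, the bound 27/34 is < 1 and informative.)

P[X ≥ 17] ≤ 27/34 ≈ 0.7941.


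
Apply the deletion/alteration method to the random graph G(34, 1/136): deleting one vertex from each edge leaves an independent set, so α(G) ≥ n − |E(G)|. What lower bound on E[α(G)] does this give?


E[|E(G)|] = C(34, 2)·p = 561 · (1/136) = 33/8.
E[α(G)] ≥ n − E[|E(G)|] = 34 − 33/8 = 239/8.
Numerically: ≈ 29.875000.
(This is only a lower bound; the true E[α(G)] may be larger.)

E[α(G)] ≥ 239/8 ≈ 29.875000.


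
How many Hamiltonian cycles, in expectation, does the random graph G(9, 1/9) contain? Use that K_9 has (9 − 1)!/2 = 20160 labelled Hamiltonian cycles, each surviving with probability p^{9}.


K_9 has (9 − 1)!/2 = 20160 labelled Hamiltonian cycles.
For each such Hamiltonian cycle H, let X_H = 1 if all 9 edges of H are present in G. Then P[X_H = 1] = p^{9} = (1/9)^{9} = 1/387420489.
By linearity: E[X] = Σ_H E[X_H] = 20160 · p^{9} = 20160 · 1/387420489 = 2240/43046721.
Numerically: E[X] ≈ 5.204e-05.

E[X] = 20160 · (1/9)^{9} = 2240/43046721 ≈ 5.204e-05.


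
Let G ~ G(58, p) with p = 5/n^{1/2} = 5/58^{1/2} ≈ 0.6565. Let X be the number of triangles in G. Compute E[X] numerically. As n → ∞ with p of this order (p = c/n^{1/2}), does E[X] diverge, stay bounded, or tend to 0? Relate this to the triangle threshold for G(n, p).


Number of potential triangles: C(58, 3) = 30856.
Each occurs with probability p³ ≈ (0.6565)³ ≈ 2.829880e-01.
By linearity: E[X] = C(58, 3)·p³ ≈ 30856 · 2.829880e-01 ≈ 8731.8778.
Since α = 1/2 < 1, p = c/n^{1/2} ≫ 1/n is above the triangle threshold p ~ 1/n. Asymptotically E[X] ~ (c³/6)·n^{3(1−α)} = (5³/6)·n^{1.5} → ∞; triangles are abundant w.h.p.

E[X] ≈ 8731.8778; in regime p = Θ(1/n^{1/2}) E[X] diverges (above the triangle threshold p ~ 1/n).


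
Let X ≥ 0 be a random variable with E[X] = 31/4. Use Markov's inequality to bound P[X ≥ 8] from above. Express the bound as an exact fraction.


μ = E[X] = 31/4, a = 8.
Markov: P[X ≥ 8] ≤ μ/a = (31/4)/8 = 31/32.
Numerically: ≈ 0.96875.
(Since a = 8 > μ = 7.75000, the bound 31/32 is < 1 and informative.)

P[X ≥ 8] ≤ 31/32 ≈ 0.96875.


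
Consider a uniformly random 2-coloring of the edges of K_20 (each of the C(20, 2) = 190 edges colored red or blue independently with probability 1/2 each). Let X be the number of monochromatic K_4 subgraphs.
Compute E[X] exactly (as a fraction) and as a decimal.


Let X = Σ_S X_S over the C(20, 4) = 4845 subsets S of size 4, where X_S = 1 if the K_4 on S is monochromatic.
For a fixed S, the K_4 on S has C(4, 2) = 6 edges. P[all 6 edges red] = (1/2)^6, and likewise for blue, so P[monochromatic] = 2·(1/2)^6 = 2^{1 − 6} = 1/32.
By linearity: E[X] = C(20, 4) · 2^{1 − 6} = 4845 · 1/32 = 4845/32.
Numerically: E[X] ≈ 151.406.

E[X] = C(20,4)·2^(1−C(4,2)) = 4845/32 ≈ 151.406.


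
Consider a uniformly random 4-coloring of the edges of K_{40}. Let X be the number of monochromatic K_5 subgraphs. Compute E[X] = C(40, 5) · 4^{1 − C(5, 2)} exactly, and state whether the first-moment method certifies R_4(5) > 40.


E[X] = C(40, 5) · 4^{1 − 10} = 658008 · 4^{−9} = 658008/262144.
As a reduced fraction: E[X] = 82251/32768 ≈ 2.510101.
Is E[X] < 1? NO.
Since E[X] ≥ 1, the first-moment bound is inconclusive at n = 40; it does NOT by itself certify R_4(5) > 40.

E[X] = 82251/32768 ≈ 2.510101; E[X] ≥ 1; first-moment method inconclusive here.


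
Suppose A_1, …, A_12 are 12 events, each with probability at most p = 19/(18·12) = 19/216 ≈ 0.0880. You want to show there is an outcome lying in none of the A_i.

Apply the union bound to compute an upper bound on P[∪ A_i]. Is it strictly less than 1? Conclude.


Union bound: P[∪_{i=1}^{12} A_i] ≤ Σ_i P[A_i] ≤ 12·p = 12·(19/216) = 19/18.
Numerically: 19/18 ≈ 1.0556.
Is 19/18 < 1? NO.
Since the bound 19/18 is ≥ 1, the union bound is uninformative here; it does NOT by itself certify existence.

12·p = 19/18 ≈ 1.0556; existence NOT certified by the union bound.


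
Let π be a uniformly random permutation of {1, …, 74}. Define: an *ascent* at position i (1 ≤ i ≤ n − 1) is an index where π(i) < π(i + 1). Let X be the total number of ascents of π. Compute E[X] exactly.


Write X = Σ X_I over i = 1, …, 73, with X_I the indicator of one ascent.
There are 73 indicators.
For each fixed i, the pair (π(i), π(i+1)) is a uniformly random ordered pair of distinct values from {1, …, 74}; by symmetry P[π(i) < π(i+1)] = 1/2.
By linearity: E[X] = 73 · (1/2) = (74 − 1) · (1/2) = 73/2 ≈ 36.50000.

E[X] = 73/2 = 36.50000.


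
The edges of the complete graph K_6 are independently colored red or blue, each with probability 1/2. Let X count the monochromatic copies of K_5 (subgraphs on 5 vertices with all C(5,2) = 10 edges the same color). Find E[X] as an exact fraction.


Let X = Σ_S X_S over the C(6, 5) = 6 subsets S of size 5, where X_S = 1 if the K_5 on S is monochromatic.
For a fixed S, the K_5 on S has C(5, 2) = 10 edges. P[all 10 edges red] = (1/2)^10, and likewise for blue, so P[monochromatic] = 2·(1/2)^10 = 2^{1 − 10} = 1/512.
Summing: E[X] = C(6, 5) · 2^{1 − 10} = 6 · 1/512 = 3/256.
Numerically: E[X] ≈ 0.012.

E[X] = C(6,5)·2^(1−C(5,2)) = 3/256 ≈ 0.012.


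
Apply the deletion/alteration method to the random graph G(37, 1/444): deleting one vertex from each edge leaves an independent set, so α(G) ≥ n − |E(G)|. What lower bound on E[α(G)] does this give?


E[|E(G)|] = C(37, 2)·p = 666 · (1/444) = 3/2.
E[α(G)] ≥ n − E[|E(G)|] = 37 − 3/2 = 71/2.
Numerically: ≈ 35.500.
(This is only a lower bound; the true E[α(G)] may be larger.)

E[α(G)] ≥ 71/2 ≈ 35.500.


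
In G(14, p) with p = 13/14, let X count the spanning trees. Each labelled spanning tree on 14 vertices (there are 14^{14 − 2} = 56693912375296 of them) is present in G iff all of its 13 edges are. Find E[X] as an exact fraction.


K_14 has 14^{14 − 2} = 56693912375296 labelled spanning trees.
For each such spanning tree H, let X_H = 1 if all 13 edges of H are present in G. Then P[X_H = 1] = p^{13} = (13/14)^{13} = 302875106592253/793714773254144.
By linearity: E[X] = Σ_H E[X_H] = 56693912375296 · p^{13} = 56693912375296 · 302875106592253/793714773254144 = 302875106592253/14.
Numerically: E[X] ≈ 2.16339e+13.

E[X] = 56693912375296 · (13/14)^{13} = 302875106592253/14 ≈ 2.16339e+13.


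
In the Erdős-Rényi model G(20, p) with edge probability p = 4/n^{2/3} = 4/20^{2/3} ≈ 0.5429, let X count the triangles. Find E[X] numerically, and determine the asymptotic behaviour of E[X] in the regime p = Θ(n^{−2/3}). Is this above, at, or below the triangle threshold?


Number of potential triangles: C(20, 3) = 1140.
Each occurs with probability p³ ≈ (0.5429)³ ≈ 1.600000e-01.
By linearity: E[X] = C(20, 3)·p³ ≈ 1140 · 1.600000e-01 ≈ 182.4000.
Since α = 2/3 < 1, p = c/n^{2/3} ≫ 1/n is above the triangle threshold p ~ 1/n. Asymptotically E[X] ~ (c³/6)·n^{3(1−α)} = (4³/6)·n^{1} → ∞; triangles are abundant w.h.p.

E[X] ≈ 182.4000; in regime p = Θ(1/n^{2/3}) E[X] diverges (above the triangle threshold p ~ 1/n).


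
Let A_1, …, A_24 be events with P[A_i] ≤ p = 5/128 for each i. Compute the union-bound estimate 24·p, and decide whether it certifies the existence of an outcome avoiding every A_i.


Union bound: P[∪_{i=1}^{24} A_i] ≤ Σ_i P[A_i] ≤ 24·p = 24·(5/128) = 15/16.
Numerically: 15/16 ≈ 0.937500.
Is 15/16 < 1? YES.
Since P[∪ A_i] ≤ 15/16 < 1, the complement has P[∩ A_i^c] ≥ 1 − 15/16 = 1/16 > 0, so some outcome avoids every A_i.

24·p = 15/16 ≈ 0.937500; existence CERTIFIED by the union bound.


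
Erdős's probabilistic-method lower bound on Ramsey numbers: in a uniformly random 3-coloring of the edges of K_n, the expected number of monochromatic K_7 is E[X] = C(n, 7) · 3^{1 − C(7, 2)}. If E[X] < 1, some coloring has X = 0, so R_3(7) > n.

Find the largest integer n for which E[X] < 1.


We need C(n, 7) · 3^{1 − 21} < 1, i.e. C(n, 7) < 3^{21 − 1} = 3486784401.
Check values of n near the boundary:
  n = 75: C(75, 7) = 1984829850; 1984829850 < 3486784401? YES
  n = 76: C(76, 7) = 2186189400; 2186189400 < 3486784401? YES
  n = 77: C(77, 7) = 2404808340; 2404808340 < 3486784401? YES
  n = 78: C(78, 7) = 2641902120; 2641902120 < 3486784401? YES
  n = 79: C(79, 7) = 2898753715; 2898753715 < 3486784401? YES
  n = 80: C(80, 7) = 3176716400; 3176716400 < 3486784401? YES
  n = 81: C(81, 7) = 3477216600; 3477216600 < 3486784401? YES
  n = 82: C(82, 7) = 3801756816; 3801756816 < 3486784401? NO
  n = 83: C(83, 7) = 4151918628; 4151918628 < 3486784401? NO
The largest n with C(n, 7) < 3486784401 is n = 81 (where E[X] = 42928600/43046721 ≈ 0.997). Hence R_3(7) > 81, i.e. R_3(7) ≥ 82.

Largest n = 81; hence R_3(7) > 81.


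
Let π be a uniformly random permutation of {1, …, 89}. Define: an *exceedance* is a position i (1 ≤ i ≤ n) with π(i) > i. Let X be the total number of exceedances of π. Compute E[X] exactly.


Write X = Σ_{i=1}^{89} X_i, where X_i = 1_{π(i) > i}.
For each fixed i, π(i) is uniform over {1, …, 89} (marginal of a uniform permutation), so P[π(i) > i] = (n − i)/n. Summing: Σ_{i=1}^{89} (n − i)/n = (0 + 1 + … + 88)/89 = 89(89 − 1)/(2·89) = (89 − 1)/2.
Hence E[X] = Σ_{i=1}^{89} (89 − i)/89 = 44 ≈ 44.000000.

E[X] = 44 = 44.000000.


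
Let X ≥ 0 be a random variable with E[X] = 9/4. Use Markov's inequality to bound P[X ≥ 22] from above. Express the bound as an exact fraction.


μ = E[X] = 9/4, a = 22.
Markov: P[X ≥ 22] ≤ μ/a = (9/4)/22 = 9/88.
Numerically: ≈ 0.102273.
(Since a = 22 > μ = 2.250000, the bound 9/88 is < 1 and informative.)

P[X ≥ 22] ≤ 9/88 ≈ 0.102273.


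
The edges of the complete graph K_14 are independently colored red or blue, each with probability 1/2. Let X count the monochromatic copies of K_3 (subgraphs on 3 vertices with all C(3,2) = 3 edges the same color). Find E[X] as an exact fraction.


Let X = Σ_S X_S over the C(14, 3) = 364 subsets S of size 3, where X_S = 1 if the K_3 on S is monochromatic.
For a fixed S, the K_3 on S has C(3, 2) = 3 edges. P[all 3 edges red] = (1/2)^3, and likewise for blue, so P[monochromatic] = 2·(1/2)^3 = 2^{1 − 3} = 1/4.
By linearity of expectation: E[X] = C(14, 3) · 2^{1 − 3} = 364 · 1/4 = 91.
Numerically: E[X] ≈ 91.000.

E[X] = C(14,3)·2^(1−C(3,2)) = 91 ≈ 91.000.


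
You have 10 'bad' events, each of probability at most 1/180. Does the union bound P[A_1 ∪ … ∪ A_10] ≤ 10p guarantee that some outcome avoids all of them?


Union bound: P[∪_{i=1}^{10} A_i] ≤ Σ_i P[A_i] ≤ 10·p = 10·(1/180) = 1/18.
Numerically: 1/18 ≈ 0.0556.
Is 1/18 < 1? YES.
Since P[∪ A_i] ≤ 1/18 < 1, the complement has P[∩ A_i^c] ≥ 1 − 1/18 = 17/18 > 0, so some outcome avoids every A_i.

10·p = 1/18 ≈ 0.0556; existence CERTIFIED by the union bound.


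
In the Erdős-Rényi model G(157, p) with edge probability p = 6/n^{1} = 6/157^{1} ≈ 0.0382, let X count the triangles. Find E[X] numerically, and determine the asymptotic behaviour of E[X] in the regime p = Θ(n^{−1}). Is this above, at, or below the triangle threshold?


Number of potential triangles: C(157, 3) = 632710.
Each occurs with probability p³ ≈ (0.0382)³ ≈ 5.58155e-05.
By linearity: E[X] = C(157, 3)·p³ ≈ 632710 · 5.58155e-05 ≈ 35.315.
Here α = 1, so p = 6/n is exactly at the triangle threshold p ~ 1/n. Asymptotically E[X] → c³/6 = 6³/6 = 36 ≈ 36.000, a bounded constant. In this regime the triangle count is asymptotically Poisson(c³/6).

E[X] ≈ 35.315; in regime p = Θ(1/n^{1}) E[X] stays bounded (at the triangle threshold p ~ 1/n).


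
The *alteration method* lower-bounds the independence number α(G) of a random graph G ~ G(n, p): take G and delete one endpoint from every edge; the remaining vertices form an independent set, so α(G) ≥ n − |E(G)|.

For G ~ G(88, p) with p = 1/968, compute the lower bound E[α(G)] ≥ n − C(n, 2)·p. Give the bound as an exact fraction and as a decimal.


E[|E(G)|] = C(88, 2)·p = 3828 · (1/968) = 87/22.
E[α(G)] ≥ n − E[|E(G)|] = 88 − 87/22 = 1849/22.
Numerically: ≈ 84.04545.
(This is only a lower bound; the true E[α(G)] may be larger.)

E[α(G)] ≥ 1849/22 ≈ 84.04545.


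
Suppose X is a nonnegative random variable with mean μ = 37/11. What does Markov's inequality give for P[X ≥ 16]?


μ = E[X] = 37/11, a = 16.
Markov: P[X ≥ 16] ≤ μ/a = (37/11)/16 = 37/176.
Numerically: ≈ 0.21023.
(Since a = 16 > μ = 3.36364, the bound 37/176 is < 1 and informative.)

P[X ≥ 16] ≤ 37/176 ≈ 0.21023.


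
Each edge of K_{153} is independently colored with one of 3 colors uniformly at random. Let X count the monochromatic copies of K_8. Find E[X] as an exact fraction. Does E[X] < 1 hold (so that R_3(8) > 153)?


E[X] = C(153, 8) · 3^{1 − 28} = 6183023199255 · 3^{−27} = 6183023199255/7625597484987.
As a reduced fraction: E[X] = 687002577695/847288609443 ≈ 0.8108248.
Is E[X] < 1? YES.
Since E[X] < 1, there exists a 3-coloring of K_{153} with no monochromatic K_8; hence R_3(8) > 153.

E[X] = 687002577695/847288609443 ≈ 0.8108248; E[X] < 1, so R_3(8) > 153.


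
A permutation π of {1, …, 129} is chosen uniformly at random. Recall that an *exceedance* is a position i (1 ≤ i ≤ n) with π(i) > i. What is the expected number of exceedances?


Write X = Σ_{i=1}^{129} X_i, where X_i = 1_{π(i) > i}.
For each fixed i, π(i) is uniform over {1, …, 129} (marginal of a uniform permutation), so P[π(i) > i] = (n − i)/n. Summing: Σ_{i=1}^{129} (n − i)/n = (0 + 1 + … + 128)/129 = 129(129 − 1)/(2·129) = (129 − 1)/2.
Hence E[X] = Σ_{i=1}^{129} (129 − i)/129 = 64 ≈ 64.0000.

E[X] = 64 = 64.0000.


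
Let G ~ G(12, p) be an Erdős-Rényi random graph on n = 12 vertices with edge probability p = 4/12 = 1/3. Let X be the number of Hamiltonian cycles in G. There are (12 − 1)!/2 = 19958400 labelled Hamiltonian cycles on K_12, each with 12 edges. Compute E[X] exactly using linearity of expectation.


K_12 has (12 − 1)!/2 = 19958400 labelled Hamiltonian cycles.
For each such Hamiltonian cycle H, let X_H = 1 if all 12 edges of H are present in G. Then P[X_H = 1] = p^{12} = (1/3)^{12} = 1/531441.
Summing the indicators: E[X] = Σ_H E[X_H] = 19958400 · p^{12} = 19958400 · 1/531441 = 246400/6561.
Numerically: E[X] ≈ 37.555.

E[X] = 19958400 · (1/3)^{12} = 246400/6561 ≈ 37.555.


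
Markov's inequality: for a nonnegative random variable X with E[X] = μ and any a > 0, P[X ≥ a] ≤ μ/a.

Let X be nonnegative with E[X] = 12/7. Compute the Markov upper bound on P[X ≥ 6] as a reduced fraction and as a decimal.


μ = E[X] = 12/7, a = 6.
Markov: P[X ≥ 6] ≤ μ/a = (12/7)/6 = 2/7.
Numerically: ≈ 0.2857.
(Since a = 6 > μ = 1.7143, the bound 2/7 is < 1 and informative.)

P[X ≥ 6] ≤ 2/7 ≈ 0.2857.


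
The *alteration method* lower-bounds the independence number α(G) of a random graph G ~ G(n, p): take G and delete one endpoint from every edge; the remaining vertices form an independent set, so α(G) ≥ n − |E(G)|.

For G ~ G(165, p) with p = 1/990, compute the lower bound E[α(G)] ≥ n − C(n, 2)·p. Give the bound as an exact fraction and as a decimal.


E[|E(G)|] = C(165, 2)·p = 13530 · (1/990) = 41/3.
E[α(G)] ≥ n − E[|E(G)|] = 165 − 41/3 = 454/3.
Numerically: ≈ 151.3333.
(This is only a lower bound; the true E[α(G)] may be larger.)

E[α(G)] ≥ 454/3 ≈ 151.3333.


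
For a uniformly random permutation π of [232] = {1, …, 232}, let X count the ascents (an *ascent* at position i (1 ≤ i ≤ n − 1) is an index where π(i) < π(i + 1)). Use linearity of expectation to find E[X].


Write X = Σ X_I over i = 1, …, 231, with X_I the indicator of one ascent.
There are 231 indicators.
For each fixed i, the pair (π(i), π(i+1)) is a uniformly random ordered pair of distinct values from {1, …, 232}; by symmetry P[π(i) < π(i+1)] = 1/2.
By linearity: E[X] = 231 · (1/2) = (232 − 1) · (1/2) = 231/2 ≈ 115.500.

E[X] = 231/2 = 115.500.


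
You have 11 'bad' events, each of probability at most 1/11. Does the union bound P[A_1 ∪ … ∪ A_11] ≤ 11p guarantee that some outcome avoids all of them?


Union bound: P[∪_{i=1}^{11} A_i] ≤ Σ_i P[A_i] ≤ 11·p = 11·(1/11) = 1.
Numerically: 1 ≈ 1.000.
Is 1 < 1? NO.
Since the bound 1 is ≥ 1, the union bound is uninformative here; it does NOT by itself certify existence.

11·p = 1 ≈ 1.000; existence NOT certified by the union bound.


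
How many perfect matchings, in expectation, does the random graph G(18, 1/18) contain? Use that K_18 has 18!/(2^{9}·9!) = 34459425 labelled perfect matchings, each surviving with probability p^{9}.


K_18 has 18!/(2^{9}·9!) = 34459425 labelled perfect matchings.
For each such perfect matching H, let X_H = 1 if all 9 edges of H are present in G. Then P[X_H = 1] = p^{9} = (1/18)^{9} = 1/198359290368.
Summing the indicators: E[X] = Σ_H E[X_H] = 34459425 · p^{9} = 34459425 · 1/198359290368 = 425425/2448880128.
Numerically: E[X] ≈ 0.00017372.

E[X] = 34459425 · (1/18)^{9} = 425425/2448880128 ≈ 0.00017372.


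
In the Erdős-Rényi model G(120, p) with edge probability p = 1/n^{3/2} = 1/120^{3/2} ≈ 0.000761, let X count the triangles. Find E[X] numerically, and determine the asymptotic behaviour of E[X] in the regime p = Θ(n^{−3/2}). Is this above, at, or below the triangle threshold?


Number of potential triangles: C(120, 3) = 280840.
Each occurs with probability p³ ≈ (0.000761)³ ≈ 4.40235e-10.
By linearity: E[X] = C(120, 3)·p³ ≈ 280840 · 4.40235e-10 ≈ 0.000.
Since α = 3/2 > 1, p = c/n^{3/2} = o(1/n) is below the triangle threshold p ~ 1/n. Asymptotically E[X] ~ (c³/6)·n^{3(1−α)} = (1³/6)·n^{-1.5} → 0, so by Markov's inequality G has no triangles w.h.p.

E[X] ≈ 0.000; in regime p = Θ(1/n^{3/2}) E[X] tends to 0 (below the triangle threshold p ~ 1/n).


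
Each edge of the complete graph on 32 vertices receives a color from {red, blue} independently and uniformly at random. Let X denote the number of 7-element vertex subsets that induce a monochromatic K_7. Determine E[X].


Let X = Σ_S X_S over the C(32, 7) = 3365856 subsets S of size 7, where X_S = 1 if the K_7 on S is monochromatic.
For a fixed S, the K_7 on S has C(7, 2) = 21 edges. P[all 21 edges red] = (1/2)^21, and likewise for blue, so P[monochromatic] = 2·(1/2)^21 = 2^{1 − 21} = 1/1048576.
By linearity: E[X] = C(32, 7) · 2^{1 − 21} = 3365856 · 1/1048576 = 105183/32768.
Numerically: E[X] ≈ 3.210.

E[X] = C(32,7)·2^(1−C(7,2)) = 105183/32768 ≈ 3.210.
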